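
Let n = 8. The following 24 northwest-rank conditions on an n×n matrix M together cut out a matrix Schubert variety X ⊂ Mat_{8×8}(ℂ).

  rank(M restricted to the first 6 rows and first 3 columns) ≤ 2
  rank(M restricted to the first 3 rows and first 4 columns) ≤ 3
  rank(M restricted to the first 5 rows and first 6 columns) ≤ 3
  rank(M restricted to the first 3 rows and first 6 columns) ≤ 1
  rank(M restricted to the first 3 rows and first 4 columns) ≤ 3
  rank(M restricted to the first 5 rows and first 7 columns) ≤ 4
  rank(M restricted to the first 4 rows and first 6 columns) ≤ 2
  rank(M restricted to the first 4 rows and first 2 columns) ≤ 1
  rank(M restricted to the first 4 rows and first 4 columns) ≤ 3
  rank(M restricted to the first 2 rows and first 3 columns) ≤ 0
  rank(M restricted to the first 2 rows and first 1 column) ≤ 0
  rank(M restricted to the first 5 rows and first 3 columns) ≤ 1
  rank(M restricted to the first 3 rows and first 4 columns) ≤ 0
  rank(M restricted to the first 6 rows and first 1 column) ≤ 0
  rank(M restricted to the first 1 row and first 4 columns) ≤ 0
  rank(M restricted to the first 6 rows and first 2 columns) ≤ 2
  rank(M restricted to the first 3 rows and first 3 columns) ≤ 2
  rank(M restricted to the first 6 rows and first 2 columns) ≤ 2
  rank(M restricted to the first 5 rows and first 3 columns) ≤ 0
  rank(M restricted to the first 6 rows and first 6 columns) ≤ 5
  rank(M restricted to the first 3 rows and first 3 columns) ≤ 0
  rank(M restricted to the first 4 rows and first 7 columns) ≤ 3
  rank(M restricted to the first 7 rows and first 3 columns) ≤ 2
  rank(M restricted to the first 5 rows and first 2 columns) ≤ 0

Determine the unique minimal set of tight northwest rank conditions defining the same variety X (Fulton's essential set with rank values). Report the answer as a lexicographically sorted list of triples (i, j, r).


The tightest implied rank at each (i,j), from the 24 conditions:

  row 1: 0 | 0 | 0 | 0 | 1 | 1 | 1 | 1
  row 2: 0 | 0 | 0 | 0 | 1 | 1 | 2 | 2
  row 3: 0 | 0 | 0 | 0 | 1 | 1 | 2 | 3
  row 4: 0 | 0 | 0 | 1 | 2 | 2 | 3 | 4
  row 5: 0 | 0 | 0 | 1 | 2 | 3 | 4 | 5
  row 6: 0 | 1 | 1 | 2 | 3 | 4 | 5 | 6
  row 7: 1 | 2 | 2 | 3 | 4 | 5 | 6 | 7
  row 8: 1 | 2 | 3 | 4 | 5 | 6 | 7 | 8

hence w(1..8) = (5, 7, 8, 4, 6, 2, 1, 3).

|D(w)|=21, |Ess(w)|=4:

[(3, 4, 0), (3, 6, 1), (5, 3, 0), (6, 1, 0)]


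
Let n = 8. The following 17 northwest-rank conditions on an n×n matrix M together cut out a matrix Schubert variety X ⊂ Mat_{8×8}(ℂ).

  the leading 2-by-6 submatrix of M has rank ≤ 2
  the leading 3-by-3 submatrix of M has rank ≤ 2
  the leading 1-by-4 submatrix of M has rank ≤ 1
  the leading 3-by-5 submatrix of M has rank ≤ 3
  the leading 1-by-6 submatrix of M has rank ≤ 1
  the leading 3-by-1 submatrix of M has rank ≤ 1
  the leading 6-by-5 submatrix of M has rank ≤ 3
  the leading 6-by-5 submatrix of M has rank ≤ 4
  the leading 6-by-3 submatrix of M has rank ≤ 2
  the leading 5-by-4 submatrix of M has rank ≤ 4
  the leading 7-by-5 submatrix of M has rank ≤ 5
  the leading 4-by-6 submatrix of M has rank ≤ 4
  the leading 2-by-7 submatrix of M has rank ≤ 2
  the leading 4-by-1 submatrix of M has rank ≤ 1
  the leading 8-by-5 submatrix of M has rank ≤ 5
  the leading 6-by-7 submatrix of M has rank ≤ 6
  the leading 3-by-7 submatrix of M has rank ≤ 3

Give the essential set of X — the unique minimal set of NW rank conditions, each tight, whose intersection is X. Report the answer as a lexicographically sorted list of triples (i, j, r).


Reconstructing r_w from the 17 given conditions:

  1 | 1 | 1 | 1 | 1 | 1 | 1 | 1
  1 | 2 | 2 | 2 | 2 | 2 | 2 | 2
  1 | 2 | 2 | 3 | 3 | 3 | 3 | 3
  1 | 2 | 2 | 3 | 3 | 4 | 4 | 4
  1 | 2 | 2 | 3 | 3 | 4 | 5 | 5
  1 | 2 | 2 | 3 | 3 | 4 | 5 | 6
  1 | 2 | 3 | 4 | 4 | 5 | 6 | 7
  1 | 2 | 3 | 4 | 5 | 6 | 7 | 8

the unique w with this rank table is (1, 2, 4, 6, 7, 8, 3, 5).

D(w) has 7 cells with 2 SE-corners; essential set:

[(6, 3, 2), (6, 5, 3)]


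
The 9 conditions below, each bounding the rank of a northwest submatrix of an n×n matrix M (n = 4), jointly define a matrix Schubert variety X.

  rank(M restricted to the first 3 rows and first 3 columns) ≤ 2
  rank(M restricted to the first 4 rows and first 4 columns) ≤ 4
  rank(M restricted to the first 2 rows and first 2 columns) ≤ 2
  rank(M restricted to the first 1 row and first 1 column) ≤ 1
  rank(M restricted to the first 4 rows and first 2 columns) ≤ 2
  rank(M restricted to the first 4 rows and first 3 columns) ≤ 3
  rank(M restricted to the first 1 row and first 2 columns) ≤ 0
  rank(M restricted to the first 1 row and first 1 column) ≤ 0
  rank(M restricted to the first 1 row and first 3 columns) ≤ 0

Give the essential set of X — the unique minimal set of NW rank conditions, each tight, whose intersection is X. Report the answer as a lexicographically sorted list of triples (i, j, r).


Recovering R(i,j) via the rank-extension bound from the 9 conditions:

  R[1]: 0 | 0 | 0 | 1
  R[2]: 1 | 1 | 1 | 2
  R[3]: 1 | 2 | 2 | 3
  R[4]: 1 | 2 | 3 | 4

giving w = (4, 1, 2, 3) via Δ²R.

D(w) has 3 cells with 1 SE-corner; essential set:

[(1, 3, 0)]


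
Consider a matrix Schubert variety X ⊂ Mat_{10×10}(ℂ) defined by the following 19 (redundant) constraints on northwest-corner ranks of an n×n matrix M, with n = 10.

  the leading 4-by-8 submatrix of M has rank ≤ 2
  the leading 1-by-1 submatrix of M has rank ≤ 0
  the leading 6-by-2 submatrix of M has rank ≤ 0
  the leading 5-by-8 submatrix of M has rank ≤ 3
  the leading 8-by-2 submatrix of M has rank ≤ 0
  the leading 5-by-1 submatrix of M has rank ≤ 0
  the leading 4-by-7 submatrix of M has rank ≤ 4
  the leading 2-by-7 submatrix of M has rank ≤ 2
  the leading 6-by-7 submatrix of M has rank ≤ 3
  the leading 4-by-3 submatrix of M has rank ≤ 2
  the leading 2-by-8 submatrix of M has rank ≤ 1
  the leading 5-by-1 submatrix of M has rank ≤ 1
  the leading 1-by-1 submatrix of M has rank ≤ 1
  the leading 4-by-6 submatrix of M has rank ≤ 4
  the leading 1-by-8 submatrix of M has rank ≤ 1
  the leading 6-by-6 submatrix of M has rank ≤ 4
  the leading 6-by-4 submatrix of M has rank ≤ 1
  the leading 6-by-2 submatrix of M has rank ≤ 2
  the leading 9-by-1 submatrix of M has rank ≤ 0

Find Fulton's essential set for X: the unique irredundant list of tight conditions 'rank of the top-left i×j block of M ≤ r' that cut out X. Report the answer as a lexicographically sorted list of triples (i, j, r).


Rank table r_w(10×10) implied by the 19 constraints:

  i=1: 0, 0, 1, 1, 1, 1, 1, 1, 1, 1
  i=2: 0, 0, 1, 1, 1, 1, 1, 1, 2, 2
  i=3: 0, 0, 1, 1, 2, 2, 2, 2, 3, 3
  i=4: 0, 0, 1, 1, 2, 2, 2, 2, 3, 4
  i=5: 0, 0, 1, 1, 2, 3, 3, 3, 4, 5
  i=6: 0, 0, 1, 1, 2, 3, 3, 4, 5, 6
  i=7: 0, 0, 1, 2, 3, 4, 4, 5, 6, 7
  i=8: 0, 0, 1, 2, 3, 4, 5, 6, 7, 8
  i=9: 0, 1, 2, 3, 4, 5, 6, 7, 8, 9
  i=10: 1, 2, 3, 4, 5, 6, 7, 8, 9, 10

the unique w with this rank table is (3, 9, 5, 10, 6, 8, 4, 7, 2, 1).

ℓ(w)=30; the 6 essential cells (i,j,r):

[(2, 8, 1), (4, 8, 2), (6, 4, 1), (6, 7, 3), (8, 2, 0), (9, 1, 0)]


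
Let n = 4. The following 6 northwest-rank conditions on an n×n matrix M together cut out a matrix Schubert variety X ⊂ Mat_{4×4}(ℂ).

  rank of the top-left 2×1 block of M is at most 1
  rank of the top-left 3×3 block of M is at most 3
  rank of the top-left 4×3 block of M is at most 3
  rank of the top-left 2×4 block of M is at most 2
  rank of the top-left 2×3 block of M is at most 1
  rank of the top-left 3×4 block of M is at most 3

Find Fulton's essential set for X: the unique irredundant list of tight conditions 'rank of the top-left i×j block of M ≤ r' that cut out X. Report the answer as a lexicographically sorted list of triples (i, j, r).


Computing R[i][j] = min implied NW-rank bound (n=4, 6 conditions):

  R[1]: 1  1  1  1
  R[2]: 1  1  1  2
  R[3]: 1  2  2  3
  R[4]: 1  2  3  4

giving w = (1, 4, 2, 3) via Δ²R.

|D(w)|=2, |Ess(w)|=1:

[(2, 3, 1)]


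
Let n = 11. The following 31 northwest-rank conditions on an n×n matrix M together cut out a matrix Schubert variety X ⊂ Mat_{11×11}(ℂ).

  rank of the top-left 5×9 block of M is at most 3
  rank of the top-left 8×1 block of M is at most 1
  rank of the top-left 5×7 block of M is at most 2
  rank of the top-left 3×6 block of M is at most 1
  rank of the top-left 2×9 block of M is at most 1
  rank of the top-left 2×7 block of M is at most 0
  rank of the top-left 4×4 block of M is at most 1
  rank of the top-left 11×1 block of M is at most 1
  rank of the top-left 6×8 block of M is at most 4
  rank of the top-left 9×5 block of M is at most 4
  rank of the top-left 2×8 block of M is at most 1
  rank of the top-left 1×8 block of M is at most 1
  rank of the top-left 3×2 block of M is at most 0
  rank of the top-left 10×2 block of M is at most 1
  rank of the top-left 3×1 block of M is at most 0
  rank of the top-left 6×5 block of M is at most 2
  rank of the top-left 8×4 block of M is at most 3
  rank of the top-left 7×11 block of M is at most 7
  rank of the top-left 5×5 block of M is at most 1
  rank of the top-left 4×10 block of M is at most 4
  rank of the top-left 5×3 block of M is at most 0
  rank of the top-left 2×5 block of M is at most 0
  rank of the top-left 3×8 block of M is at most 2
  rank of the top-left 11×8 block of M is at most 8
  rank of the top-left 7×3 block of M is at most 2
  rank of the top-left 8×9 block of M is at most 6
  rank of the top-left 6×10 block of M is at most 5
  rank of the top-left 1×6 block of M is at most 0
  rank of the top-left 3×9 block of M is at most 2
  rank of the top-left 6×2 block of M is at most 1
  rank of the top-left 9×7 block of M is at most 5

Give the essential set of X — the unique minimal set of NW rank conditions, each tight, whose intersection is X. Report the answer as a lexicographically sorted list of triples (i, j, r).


Computing R[i][j] = min implied NW-rank bound (n=11, 31 conditions):

  0 | 0 | 0 | 0 | 0 | 0 | 0 | 1 | 1 | 1 | 1
  0 | 0 | 0 | 0 | 0 | 0 | 0 | 1 | 1 | 2 | 2
  0 | 0 | 0 | 1 | 1 | 1 | 1 | 2 | 2 | 3 | 3
  0 | 0 | 0 | 1 | 1 | 2 | 2 | 3 | 3 | 4 | 4
  0 | 0 | 0 | 1 | 1 | 2 | 2 | 3 | 3 | 4 | 5
  1 | 1 | 1 | 2 | 2 | 3 | 3 | 4 | 4 | 5 | 6
  1 | 1 | 2 | 3 | 3 | 4 | 4 | 5 | 5 | 6 | 7
  1 | 1 | 2 | 3 | 4 | 5 | 5 | 6 | 6 | 7 | 8
  1 | 1 | 2 | 3 | 4 | 5 | 5 | 6 | 7 | 8 | 9
  1 | 1 | 2 | 3 | 4 | 5 | 6 | 7 | 8 | 9 | 10
  1 | 2 | 3 | 4 | 5 | 6 | 7 | 8 | 9 | 10 | 11

the unique w with this rank table is (8, 10, 4, 6, 11, 1, 3, 5, 9, 7, 2).

8 SE-corners of the 33-cell Rothe diagram give Ess(w):

[(2, 7, 0), (2, 9, 1), (5, 3, 0), (5, 5, 1), (5, 7, 2), (5, 9, 3), (9, 7, 5), (10, 2, 1)]


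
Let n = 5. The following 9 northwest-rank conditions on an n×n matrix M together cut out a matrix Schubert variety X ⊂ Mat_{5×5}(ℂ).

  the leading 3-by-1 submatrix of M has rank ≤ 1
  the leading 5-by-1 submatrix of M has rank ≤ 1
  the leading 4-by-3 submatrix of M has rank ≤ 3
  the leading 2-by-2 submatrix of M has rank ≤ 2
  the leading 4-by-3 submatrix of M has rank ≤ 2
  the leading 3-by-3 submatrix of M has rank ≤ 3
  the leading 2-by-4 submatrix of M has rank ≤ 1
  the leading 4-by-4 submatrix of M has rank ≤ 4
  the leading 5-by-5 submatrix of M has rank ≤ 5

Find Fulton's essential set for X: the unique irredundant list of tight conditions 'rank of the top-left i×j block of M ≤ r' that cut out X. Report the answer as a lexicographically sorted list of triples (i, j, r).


Reconstructing r_w from the 9 given conditions:

  1  1  1  1  1
  1  1  1  1  2
  1  2  2  2  3
  1  2  2  3  4
  1  2  3  4  5

the unique w with this rank table is (1, 5, 2, 4, 3).

Rothe diagram D(w) (4 cells), 2 SE-corners (essential conditions):

[(2, 4, 1), (4, 3, 2)]


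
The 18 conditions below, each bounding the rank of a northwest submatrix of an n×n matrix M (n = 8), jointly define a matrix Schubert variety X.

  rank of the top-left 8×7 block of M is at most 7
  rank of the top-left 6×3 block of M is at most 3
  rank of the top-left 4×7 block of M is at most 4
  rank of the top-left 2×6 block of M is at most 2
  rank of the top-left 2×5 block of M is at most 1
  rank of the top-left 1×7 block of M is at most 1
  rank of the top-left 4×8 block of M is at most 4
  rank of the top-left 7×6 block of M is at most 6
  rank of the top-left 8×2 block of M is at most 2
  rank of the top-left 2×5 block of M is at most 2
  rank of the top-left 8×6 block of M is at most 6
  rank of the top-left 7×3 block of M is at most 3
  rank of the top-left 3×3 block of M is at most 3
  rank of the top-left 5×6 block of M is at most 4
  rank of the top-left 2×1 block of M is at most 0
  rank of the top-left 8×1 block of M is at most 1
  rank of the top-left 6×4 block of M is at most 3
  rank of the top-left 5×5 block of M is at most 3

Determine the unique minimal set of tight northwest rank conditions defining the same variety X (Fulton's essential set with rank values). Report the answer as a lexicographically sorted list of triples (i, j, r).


Propagating the 18 rank bounds to every northwest block:

  i=1: 0, 1, 1, 1, 1, 1, 1, 1
  i=2: 0, 1, 1, 1, 1, 2, 2, 2
  i=3: 1, 2, 2, 2, 2, 3, 3, 3
  i=4: 1, 2, 3, 3, 3, 4, 4, 4
  i=5: 1, 2, 3, 3, 3, 4, 5, 5
  i=6: 1, 2, 3, 3, 4, 5, 6, 6
  i=7: 1, 2, 3, 4, 5, 6, 7, 7
  i=8: 1, 2, 3, 4, 5, 6, 7, 8

giving w = (2, 6, 1, 3, 7, 5, 4, 8) via Δ²R.

ℓ(w)=8; the 4 essential cells (i,j,r):

[(2, 1, 0), (2, 5, 1), (5, 5, 3), (6, 4, 3)]


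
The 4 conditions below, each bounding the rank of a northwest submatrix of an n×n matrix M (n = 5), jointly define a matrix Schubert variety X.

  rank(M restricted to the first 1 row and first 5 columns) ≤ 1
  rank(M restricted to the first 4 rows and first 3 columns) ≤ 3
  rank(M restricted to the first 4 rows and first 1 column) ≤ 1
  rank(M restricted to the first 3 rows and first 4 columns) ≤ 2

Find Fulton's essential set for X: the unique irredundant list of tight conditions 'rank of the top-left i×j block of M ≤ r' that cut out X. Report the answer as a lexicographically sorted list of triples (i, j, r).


Propagating the 4 rank bounds to every northwest block:

  i=1: 1, 1, 1, 1, 1
  i=2: 1, 2, 2, 2, 2
  i=3: 1, 2, 2, 2, 3
  i=4: 1, 2, 3, 3, 4
  i=5: 1, 2, 3, 4, 5

so w = (1, 2, 5, 3, 4).

Fulton essential set (1 of the 2 Rothe cells):

[(3, 4, 2)]


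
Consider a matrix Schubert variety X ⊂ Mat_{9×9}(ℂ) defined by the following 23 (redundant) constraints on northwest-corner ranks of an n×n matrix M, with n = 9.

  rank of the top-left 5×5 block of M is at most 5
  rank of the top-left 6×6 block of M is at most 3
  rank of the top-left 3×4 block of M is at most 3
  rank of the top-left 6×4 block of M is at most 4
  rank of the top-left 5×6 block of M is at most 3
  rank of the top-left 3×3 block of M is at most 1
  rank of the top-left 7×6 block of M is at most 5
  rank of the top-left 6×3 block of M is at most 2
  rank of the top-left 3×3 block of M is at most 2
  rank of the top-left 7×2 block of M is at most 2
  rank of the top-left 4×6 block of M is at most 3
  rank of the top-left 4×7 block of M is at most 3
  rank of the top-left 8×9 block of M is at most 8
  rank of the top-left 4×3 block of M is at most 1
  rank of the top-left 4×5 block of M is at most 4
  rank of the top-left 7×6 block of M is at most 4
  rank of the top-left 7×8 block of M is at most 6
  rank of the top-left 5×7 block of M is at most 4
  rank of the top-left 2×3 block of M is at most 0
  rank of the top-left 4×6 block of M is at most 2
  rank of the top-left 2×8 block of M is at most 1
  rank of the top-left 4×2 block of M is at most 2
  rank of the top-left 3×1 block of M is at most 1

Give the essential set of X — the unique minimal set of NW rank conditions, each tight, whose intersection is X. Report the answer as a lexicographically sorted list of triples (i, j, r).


Recovering R(i,j) via the rank-extension bound from the 23 conditions:

  i=1: 0  0  0  1  1  1  1  1  1
  i=2: 0  0  0  1  1  1  1  1  2
  i=3: 1  1  1  2  2  2  2  2  3
  i=4: 1  1  1  2  2  2  3  3  4
  i=5: 1  2  2  3  3  3  4  4  5
  i=6: 1  2  2  3  3  3  4  5  6
  i=7: 1  2  3  4  4  4  5  6  7
  i=8: 1  2  3  4  5  5  6  7  8
  i=9: 1  2  3  4  5  6  7  8  9

hence w(1..9) = (4, 9, 1, 7, 2, 8, 3, 5, 6).

D(w) has 17 cells with 6 SE-corners; essential set:

[(2, 3, 0), (2, 8, 1), (4, 3, 1), (4, 6, 2), (6, 3, 2), (6, 6, 3)]


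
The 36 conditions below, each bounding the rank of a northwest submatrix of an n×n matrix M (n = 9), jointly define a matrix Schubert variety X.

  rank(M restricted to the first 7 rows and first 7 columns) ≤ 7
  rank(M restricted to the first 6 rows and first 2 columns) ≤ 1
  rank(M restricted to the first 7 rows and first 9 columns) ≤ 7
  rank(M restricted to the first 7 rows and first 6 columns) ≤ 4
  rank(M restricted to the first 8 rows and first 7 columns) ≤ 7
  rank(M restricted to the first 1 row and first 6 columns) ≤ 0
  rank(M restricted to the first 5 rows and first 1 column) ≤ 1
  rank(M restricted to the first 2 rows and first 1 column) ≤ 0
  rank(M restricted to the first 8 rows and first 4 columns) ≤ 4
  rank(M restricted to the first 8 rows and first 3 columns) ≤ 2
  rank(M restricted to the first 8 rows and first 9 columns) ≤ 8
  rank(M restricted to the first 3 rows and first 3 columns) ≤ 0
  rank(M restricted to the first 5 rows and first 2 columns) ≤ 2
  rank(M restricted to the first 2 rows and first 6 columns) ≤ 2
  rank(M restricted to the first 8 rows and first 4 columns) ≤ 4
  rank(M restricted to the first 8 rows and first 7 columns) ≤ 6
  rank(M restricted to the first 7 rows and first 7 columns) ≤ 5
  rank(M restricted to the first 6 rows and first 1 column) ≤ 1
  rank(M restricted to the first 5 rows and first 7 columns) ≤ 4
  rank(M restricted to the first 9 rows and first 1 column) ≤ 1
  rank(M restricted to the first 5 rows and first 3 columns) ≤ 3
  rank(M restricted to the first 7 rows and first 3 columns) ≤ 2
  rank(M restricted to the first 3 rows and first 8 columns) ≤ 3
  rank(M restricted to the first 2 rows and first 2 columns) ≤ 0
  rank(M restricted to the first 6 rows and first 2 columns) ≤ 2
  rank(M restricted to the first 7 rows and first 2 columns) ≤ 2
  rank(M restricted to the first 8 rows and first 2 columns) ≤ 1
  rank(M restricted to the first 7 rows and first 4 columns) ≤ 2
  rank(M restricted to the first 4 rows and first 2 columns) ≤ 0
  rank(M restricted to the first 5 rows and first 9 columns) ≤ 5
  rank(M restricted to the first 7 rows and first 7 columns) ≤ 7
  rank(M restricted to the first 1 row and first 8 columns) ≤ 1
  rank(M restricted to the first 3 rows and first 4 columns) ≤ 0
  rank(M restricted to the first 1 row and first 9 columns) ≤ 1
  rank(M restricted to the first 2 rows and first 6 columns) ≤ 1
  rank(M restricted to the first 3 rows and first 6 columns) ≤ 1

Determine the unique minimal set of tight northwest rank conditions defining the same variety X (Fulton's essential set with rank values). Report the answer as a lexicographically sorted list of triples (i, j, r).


Reconstructing r_w from the 36 given conditions:

  R[1]: 0 0 0 0 0 0 1 1 1
  R[2]: 0 0 0 0 1 1 2 2 2
  R[3]: 0 0 0 0 1 1 2 3 3
  R[4]: 0 0 1 1 2 2 3 4 4
  R[5]: 1 1 2 2 3 3 4 5 5
  R[6]: 1 1 2 2 3 4 5 6 6
  R[7]: 1 1 2 2 3 4 5 6 7
  R[8]: 1 1 2 3 4 5 6 7 8
  R[9]: 1 2 3 4 5 6 7 8 9

so w = (7, 5, 8, 3, 1, 6, 9, 4, 2).

6 SE-corners of the 22-cell Rothe diagram give Ess(w):

[(1, 6, 0), (3, 4, 0), (3, 6, 1), (4, 2, 0), (7, 4, 2), (8, 2, 1)]


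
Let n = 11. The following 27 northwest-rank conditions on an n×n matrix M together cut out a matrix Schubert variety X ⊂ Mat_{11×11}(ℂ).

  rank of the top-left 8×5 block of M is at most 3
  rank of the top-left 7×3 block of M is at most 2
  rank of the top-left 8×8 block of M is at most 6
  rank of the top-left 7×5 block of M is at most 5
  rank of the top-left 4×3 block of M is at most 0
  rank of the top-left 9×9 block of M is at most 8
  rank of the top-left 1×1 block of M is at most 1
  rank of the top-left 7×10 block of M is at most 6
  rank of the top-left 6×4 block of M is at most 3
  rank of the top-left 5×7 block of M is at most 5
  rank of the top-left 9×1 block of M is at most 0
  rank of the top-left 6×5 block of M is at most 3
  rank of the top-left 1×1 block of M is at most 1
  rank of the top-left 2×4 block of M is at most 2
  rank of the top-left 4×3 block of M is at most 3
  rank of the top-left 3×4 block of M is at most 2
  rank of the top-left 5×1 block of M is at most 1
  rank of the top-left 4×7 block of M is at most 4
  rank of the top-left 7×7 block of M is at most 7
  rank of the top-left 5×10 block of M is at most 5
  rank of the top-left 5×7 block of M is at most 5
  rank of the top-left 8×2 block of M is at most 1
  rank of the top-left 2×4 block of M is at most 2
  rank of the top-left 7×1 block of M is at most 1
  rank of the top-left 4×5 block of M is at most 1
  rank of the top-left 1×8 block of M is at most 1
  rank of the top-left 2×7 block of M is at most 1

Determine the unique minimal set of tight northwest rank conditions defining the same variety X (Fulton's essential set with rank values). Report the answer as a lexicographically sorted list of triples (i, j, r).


The tightest implied rank at each (i,j), from the 27 conditions:

  i=1: 0 0 0 1 1 1 1 1 1 1 1
  i=2: 0 0 0 1 1 1 1 2 2 2 2
  i=3: 0 0 0 1 1 2 2 3 3 3 3
  i=4: 0 0 0 1 1 2 3 4 4 4 4
  i=5: 0 1 1 2 2 3 4 5 5 5 5
  i=6: 0 1 2 3 3 4 5 6 6 6 6
  i=7: 0 1 2 3 3 4 5 6 6 6 7
  i=8: 0 1 2 3 3 4 5 6 7 7 8
  i=9: 0 1 2 3 4 5 6 7 8 8 9
  i=10: 1 2 3 4 5 6 7 8 9 9 10
  i=11: 1 2 3 4 5 6 7 8 9 10 11

second differences of R give the permutation w = (4, 8, 6, 7, 2, 3, 11, 9, 5, 1, 10).

Rothe diagram D(w) (26 cells), 6 SE-corners (essential conditions):

[(2, 7, 1), (4, 3, 0), (4, 5, 1), (7, 10, 6), (8, 5, 3), (9, 1, 0)]


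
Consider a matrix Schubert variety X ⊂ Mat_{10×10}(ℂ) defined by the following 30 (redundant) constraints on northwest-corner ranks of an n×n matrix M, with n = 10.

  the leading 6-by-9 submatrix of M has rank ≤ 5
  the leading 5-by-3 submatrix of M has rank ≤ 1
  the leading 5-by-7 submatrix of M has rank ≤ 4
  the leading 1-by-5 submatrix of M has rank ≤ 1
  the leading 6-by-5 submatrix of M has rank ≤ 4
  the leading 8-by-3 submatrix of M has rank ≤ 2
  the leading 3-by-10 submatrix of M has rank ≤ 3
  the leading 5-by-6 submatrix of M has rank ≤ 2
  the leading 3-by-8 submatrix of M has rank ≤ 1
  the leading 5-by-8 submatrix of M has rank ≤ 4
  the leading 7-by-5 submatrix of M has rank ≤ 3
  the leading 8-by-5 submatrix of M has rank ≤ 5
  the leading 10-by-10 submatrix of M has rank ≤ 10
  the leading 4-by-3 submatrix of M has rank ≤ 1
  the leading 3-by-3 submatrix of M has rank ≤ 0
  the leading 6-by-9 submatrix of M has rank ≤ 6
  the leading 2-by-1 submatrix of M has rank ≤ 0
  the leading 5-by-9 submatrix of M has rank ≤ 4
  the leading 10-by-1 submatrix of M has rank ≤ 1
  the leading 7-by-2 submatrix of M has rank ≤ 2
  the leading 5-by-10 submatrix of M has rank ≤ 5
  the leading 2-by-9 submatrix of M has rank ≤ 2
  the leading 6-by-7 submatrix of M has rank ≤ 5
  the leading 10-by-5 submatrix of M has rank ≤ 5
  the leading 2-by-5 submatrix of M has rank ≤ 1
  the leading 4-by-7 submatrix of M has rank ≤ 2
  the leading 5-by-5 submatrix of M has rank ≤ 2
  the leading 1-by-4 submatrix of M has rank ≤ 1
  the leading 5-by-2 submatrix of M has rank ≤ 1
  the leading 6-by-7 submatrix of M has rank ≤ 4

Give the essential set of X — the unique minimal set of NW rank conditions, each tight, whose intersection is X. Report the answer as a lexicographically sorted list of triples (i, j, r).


Rank table r_w(10×10) implied by the 30 constraints:

  R[1]: 0  0  0  1  1  1  1  1  1  1
  R[2]: 0  0  0  1  1  1  1  1  2  2
  R[3]: 0  0  0  1  1  1  1  1  2  3
  R[4]: 1  1  1  2  2  2  2  2  3  4
  R[5]: 1  1  1  2  2  2  3  3  4  5
  R[6]: 1  2  2  3  3  3  4  4  5  6
  R[7]: 1  2  2  3  3  4  5  5  6  7
  R[8]: 1  2  2  3  4  5  6  6  7  8
  R[9]: 1  2  3  4  5  6  7  7  8  9
  R[10]: 1  2  3  4  5  6  7  8  9  10

the unique w with this rank table is (4, 9, 10, 1, 7, 2, 6, 5, 3, 8).

ℓ(w)=24; the 6 essential cells (i,j,r):

[(3, 3, 0), (3, 8, 1), (5, 3, 1), (5, 6, 2), (7, 5, 3), (8, 3, 2)]


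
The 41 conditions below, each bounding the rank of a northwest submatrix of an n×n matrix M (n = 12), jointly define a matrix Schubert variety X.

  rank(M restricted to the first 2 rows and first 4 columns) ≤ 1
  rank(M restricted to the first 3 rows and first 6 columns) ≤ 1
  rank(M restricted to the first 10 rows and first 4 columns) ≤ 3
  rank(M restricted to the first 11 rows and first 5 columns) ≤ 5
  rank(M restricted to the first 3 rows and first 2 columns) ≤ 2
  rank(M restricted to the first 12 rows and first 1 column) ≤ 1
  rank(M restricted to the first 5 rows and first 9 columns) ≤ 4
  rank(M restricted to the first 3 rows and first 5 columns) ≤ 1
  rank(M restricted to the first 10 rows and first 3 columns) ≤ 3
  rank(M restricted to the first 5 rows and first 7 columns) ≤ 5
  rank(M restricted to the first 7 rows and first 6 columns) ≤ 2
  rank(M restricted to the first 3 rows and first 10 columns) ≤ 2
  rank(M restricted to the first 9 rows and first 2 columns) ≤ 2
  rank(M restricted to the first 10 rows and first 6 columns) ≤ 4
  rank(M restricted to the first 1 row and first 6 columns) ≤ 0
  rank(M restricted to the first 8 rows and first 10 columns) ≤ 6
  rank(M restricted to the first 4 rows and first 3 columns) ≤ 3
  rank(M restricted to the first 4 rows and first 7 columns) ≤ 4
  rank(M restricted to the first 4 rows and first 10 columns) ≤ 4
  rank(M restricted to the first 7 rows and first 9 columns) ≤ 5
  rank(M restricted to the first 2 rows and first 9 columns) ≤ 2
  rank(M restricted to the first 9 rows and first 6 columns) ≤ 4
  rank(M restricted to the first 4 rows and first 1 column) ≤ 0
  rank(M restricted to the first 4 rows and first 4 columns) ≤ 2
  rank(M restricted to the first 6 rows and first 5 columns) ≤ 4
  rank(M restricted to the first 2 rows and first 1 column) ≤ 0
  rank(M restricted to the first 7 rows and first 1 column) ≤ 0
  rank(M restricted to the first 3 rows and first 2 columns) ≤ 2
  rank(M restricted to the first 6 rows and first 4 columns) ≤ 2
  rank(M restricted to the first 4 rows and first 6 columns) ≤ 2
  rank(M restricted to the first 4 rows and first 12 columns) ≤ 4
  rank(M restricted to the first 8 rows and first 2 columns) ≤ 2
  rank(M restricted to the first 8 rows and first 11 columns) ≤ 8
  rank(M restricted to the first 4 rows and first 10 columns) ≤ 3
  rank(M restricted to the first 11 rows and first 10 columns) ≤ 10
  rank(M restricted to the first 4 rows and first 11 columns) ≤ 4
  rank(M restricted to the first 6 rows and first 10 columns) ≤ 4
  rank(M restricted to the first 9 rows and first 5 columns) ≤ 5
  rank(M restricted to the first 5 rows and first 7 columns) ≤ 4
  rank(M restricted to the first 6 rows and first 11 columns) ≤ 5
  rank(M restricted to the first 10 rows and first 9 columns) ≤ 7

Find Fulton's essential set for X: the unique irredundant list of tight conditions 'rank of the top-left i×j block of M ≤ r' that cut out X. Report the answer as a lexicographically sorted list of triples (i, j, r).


Recovering R(i,j) via the rank-extension bound from the 41 conditions:

  row 1: 0  0  0  0  0  0  1  1  1  1  1  1
  row 2: 0  1  1  1  1  1  2  2  2  2  2  2
  row 3: 0  1  1  1  1  1  2  2  2  2  3  3
  row 4: 0  1  2  2  2  2  3  3  3  3  4  4
  row 5: 0  1  2  2  2  2  3  4  4  4  5  5
  row 6: 0  1  2  2  2  2  3  4  4  4  5  6
  row 7: 0  1  2  2  2  2  3  4  5  5  6  7
  row 8: 1  2  3  3  3  3  4  5  6  6  7  8
  row 9: 1  2  3  3  4  4  5  6  7  7  8  9
  row 10: 1  2  3  3  4  4  5  6  7  8  9  10
  row 11: 1  2  3  4  5  5  6  7  8  9  10  11
  row 12: 1  2  3  4  5  6  7  8  9  10  11  12

hence w(1..12) = (7, 2, 11, 3, 8, 12, 9, 1, 5, 10, 4, 6).

Rothe diagram D(w) (33 cells), 8 SE-corners (essential conditions):

[(1, 6, 0), (3, 6, 1), (3, 10, 2), (6, 10, 4), (7, 1, 0), (7, 6, 2), (10, 4, 3), (10, 6, 4)]


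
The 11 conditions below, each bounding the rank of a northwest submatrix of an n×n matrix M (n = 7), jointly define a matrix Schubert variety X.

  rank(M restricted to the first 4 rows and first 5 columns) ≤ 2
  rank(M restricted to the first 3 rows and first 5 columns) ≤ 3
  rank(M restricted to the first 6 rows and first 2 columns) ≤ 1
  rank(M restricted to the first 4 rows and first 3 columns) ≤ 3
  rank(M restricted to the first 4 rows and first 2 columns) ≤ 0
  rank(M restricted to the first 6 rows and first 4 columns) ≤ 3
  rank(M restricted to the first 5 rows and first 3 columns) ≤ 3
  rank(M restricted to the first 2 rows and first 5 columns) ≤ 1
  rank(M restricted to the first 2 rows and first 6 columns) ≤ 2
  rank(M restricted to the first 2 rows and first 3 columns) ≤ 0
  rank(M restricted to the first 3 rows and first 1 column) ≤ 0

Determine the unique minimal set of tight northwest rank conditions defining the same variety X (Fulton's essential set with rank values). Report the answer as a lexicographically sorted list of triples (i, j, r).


Propagating the 11 rank bounds to every northwest block:

  R[1]: 0, 0, 0, 1, 1, 1, 1
  R[2]: 0, 0, 0, 1, 1, 2, 2
  R[3]: 0, 0, 1, 2, 2, 3, 3
  R[4]: 0, 0, 1, 2, 2, 3, 4
  R[5]: 1, 1, 2, 3, 3, 4, 5
  R[6]: 1, 1, 2, 3, 4, 5, 6
  R[7]: 1, 2, 3, 4, 5, 6, 7

second differences of R give the permutation w = (4, 6, 3, 7, 1, 5, 2).

D(w) has 13 cells with 5 SE-corners; essential set:

[(2, 3, 0), (2, 5, 1), (4, 2, 0), (4, 5, 2), (6, 2, 1)]


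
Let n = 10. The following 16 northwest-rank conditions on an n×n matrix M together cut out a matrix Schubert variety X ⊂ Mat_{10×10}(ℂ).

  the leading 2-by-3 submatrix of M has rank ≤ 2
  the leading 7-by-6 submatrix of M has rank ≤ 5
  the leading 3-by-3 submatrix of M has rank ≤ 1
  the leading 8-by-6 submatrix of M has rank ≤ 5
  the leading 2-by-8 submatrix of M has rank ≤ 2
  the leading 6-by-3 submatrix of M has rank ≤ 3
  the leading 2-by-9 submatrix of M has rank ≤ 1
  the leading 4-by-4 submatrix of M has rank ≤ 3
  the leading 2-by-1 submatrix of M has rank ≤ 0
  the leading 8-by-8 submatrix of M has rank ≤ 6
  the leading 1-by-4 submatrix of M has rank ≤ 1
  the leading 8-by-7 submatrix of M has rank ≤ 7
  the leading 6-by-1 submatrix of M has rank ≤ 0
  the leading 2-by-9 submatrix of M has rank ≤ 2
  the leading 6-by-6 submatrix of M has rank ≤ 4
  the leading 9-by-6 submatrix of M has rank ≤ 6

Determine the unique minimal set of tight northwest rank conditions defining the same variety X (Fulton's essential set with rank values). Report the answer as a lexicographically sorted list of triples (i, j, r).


Propagating the 16 rank bounds to every northwest block:

  0, 1, 1, 1, 1, 1, 1, 1, 1, 1
  0, 1, 1, 1, 1, 1, 1, 1, 1, 2
  0, 1, 1, 2, 2, 2, 2, 2, 2, 3
  0, 1, 2, 3, 3, 3, 3, 3, 3, 4
  0, 1, 2, 3, 4, 4, 4, 4, 4, 5
  0, 1, 2, 3, 4, 4, 5, 5, 5, 6
  1, 2, 3, 4, 5, 5, 6, 6, 6, 7
  1, 2, 3, 4, 5, 5, 6, 6, 7, 8
  1, 2, 3, 4, 5, 6, 7, 7, 8, 9
  1, 2, 3, 4, 5, 6, 7, 8, 9, 10

second differences of R give the permutation w = (2, 10, 4, 3, 5, 7, 1, 9, 6, 8).

Fulton essential set (6 of the 17 Rothe cells):

[(2, 9, 1), (3, 3, 1), (6, 1, 0), (6, 6, 4), (8, 6, 5), (8, 8, 6)]


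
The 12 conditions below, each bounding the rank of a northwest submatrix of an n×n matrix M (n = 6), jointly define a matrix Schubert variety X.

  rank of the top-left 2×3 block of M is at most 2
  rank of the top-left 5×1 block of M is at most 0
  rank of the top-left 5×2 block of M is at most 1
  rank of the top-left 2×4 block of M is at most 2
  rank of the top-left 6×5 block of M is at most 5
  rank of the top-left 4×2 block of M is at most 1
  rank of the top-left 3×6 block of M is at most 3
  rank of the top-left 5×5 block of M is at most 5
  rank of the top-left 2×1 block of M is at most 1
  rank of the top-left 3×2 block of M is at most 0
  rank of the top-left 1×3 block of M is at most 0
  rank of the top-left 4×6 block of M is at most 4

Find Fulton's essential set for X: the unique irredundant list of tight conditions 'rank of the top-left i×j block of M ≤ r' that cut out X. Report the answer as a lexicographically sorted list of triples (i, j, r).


Rank table r_w(6×6) implied by the 12 constraints:

  row 1: 0, 0, 0, 1, 1, 1
  row 2: 0, 0, 1, 2, 2, 2
  row 3: 0, 0, 1, 2, 3, 3
  row 4: 0, 1, 2, 3, 4, 4
  row 5: 0, 1, 2, 3, 4, 5
  row 6: 1, 2, 3, 4, 5, 6

reading off 1-entries of Δ²R: w = (4, 3, 5, 2, 6, 1).

Rothe diagram D(w) (9 cells), 3 SE-corners (essential conditions):

[(1, 3, 0), (3, 2, 0), (5, 1, 0)]


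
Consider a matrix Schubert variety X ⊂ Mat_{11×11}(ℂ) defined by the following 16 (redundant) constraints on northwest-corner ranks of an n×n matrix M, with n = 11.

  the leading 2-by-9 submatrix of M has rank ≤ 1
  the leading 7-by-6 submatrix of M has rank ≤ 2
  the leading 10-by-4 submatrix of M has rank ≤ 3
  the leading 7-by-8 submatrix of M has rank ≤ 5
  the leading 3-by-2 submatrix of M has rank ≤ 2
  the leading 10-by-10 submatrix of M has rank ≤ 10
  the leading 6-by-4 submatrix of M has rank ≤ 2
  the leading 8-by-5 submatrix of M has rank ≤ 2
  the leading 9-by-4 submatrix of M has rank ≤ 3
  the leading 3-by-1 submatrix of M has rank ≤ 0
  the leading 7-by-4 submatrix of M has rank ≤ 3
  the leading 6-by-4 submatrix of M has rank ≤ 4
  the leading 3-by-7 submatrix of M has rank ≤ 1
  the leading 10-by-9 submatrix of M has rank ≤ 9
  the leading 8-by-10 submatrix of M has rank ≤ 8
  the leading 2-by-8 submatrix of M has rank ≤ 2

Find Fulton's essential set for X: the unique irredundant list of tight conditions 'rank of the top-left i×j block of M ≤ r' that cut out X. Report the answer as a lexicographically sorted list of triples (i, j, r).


Reconstructing r_w from the 16 given conditions:

  R[1]: 0 | 1 | 1 | 1 | 1 | 1 | 1 | 1 | 1 | 1 | 1
  R[2]: 0 | 1 | 1 | 1 | 1 | 1 | 1 | 1 | 1 | 2 | 2
  R[3]: 0 | 1 | 1 | 1 | 1 | 1 | 1 | 2 | 2 | 3 | 3
  R[4]: 1 | 2 | 2 | 2 | 2 | 2 | 2 | 3 | 3 | 4 | 4
  R[5]: 1 | 2 | 2 | 2 | 2 | 2 | 3 | 4 | 4 | 5 | 5
  R[6]: 1 | 2 | 2 | 2 | 2 | 2 | 3 | 4 | 5 | 6 | 6
  R[7]: 1 | 2 | 2 | 2 | 2 | 2 | 3 | 4 | 5 | 6 | 7
  R[8]: 1 | 2 | 2 | 2 | 2 | 3 | 4 | 5 | 6 | 7 | 8
  R[9]: 1 | 2 | 3 | 3 | 3 | 4 | 5 | 6 | 7 | 8 | 9
  R[10]: 1 | 2 | 3 | 3 | 4 | 5 | 6 | 7 | 8 | 9 | 10
  R[11]: 1 | 2 | 3 | 4 | 5 | 6 | 7 | 8 | 9 | 10 | 11

hence w(1..11) = (2, 10, 8, 1, 7, 9, 11, 6, 3, 5, 4).

ℓ(w)=31; the 6 essential cells (i,j,r):

[(2, 9, 1), (3, 1, 0), (3, 7, 1), (7, 6, 2), (8, 5, 2), (10, 4, 3)]


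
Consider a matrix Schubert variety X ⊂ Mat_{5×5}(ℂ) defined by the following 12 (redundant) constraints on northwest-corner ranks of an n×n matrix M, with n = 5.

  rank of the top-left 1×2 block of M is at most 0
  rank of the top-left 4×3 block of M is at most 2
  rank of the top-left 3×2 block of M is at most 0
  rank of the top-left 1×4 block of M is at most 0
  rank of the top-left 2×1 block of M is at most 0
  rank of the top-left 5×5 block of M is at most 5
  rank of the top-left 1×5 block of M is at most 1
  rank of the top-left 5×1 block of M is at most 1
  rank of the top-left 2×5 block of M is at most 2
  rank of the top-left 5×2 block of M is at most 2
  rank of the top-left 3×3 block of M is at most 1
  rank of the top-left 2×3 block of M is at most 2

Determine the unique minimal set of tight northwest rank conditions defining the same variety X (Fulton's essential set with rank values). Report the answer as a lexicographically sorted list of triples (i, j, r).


Computing R[i][j] = min implied NW-rank bound (n=5, 12 conditions):

  R[1]: 0  0  0  0  1
  R[2]: 0  0  1  1  2
  R[3]: 0  0  1  2  3
  R[4]: 1  1  2  3  4
  R[5]: 1  2  3  4  5

hence w(1..5) = (5, 3, 4, 1, 2).

2 SE-corners of the 8-cell Rothe diagram give Ess(w):

[(1, 4, 0), (3, 2, 0)]


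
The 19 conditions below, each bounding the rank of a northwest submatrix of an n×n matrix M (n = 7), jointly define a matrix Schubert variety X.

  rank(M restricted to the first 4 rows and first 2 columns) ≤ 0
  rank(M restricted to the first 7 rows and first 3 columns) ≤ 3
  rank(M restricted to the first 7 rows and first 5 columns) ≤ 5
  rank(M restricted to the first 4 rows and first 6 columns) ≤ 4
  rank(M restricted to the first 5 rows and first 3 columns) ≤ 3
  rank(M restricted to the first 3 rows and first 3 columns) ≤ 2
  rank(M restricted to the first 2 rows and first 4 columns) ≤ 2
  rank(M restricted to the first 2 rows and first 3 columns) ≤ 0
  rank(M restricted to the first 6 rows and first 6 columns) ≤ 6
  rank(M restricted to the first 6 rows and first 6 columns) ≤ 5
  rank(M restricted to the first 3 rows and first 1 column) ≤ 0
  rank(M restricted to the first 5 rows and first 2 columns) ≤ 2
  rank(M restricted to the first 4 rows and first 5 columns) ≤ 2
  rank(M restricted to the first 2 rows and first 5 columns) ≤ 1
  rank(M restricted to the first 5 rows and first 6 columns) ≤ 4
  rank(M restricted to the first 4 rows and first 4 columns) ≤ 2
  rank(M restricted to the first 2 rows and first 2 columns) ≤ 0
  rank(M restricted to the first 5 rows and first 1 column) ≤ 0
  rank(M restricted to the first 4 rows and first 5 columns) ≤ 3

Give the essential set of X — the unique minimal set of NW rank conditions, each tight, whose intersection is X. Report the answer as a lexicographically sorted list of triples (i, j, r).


The tightest implied rank at each (i,j), from the 19 conditions:

  R[1]: 0 0 0 1 1 1 1
  R[2]: 0 0 0 1 1 2 2
  R[3]: 0 0 1 2 2 3 3
  R[4]: 0 0 1 2 2 3 4
  R[5]: 0 1 2 3 3 4 5
  R[6]: 1 2 3 4 4 5 6
  R[7]: 1 2 3 4 5 6 7

so w = (4, 6, 3, 7, 2, 1, 5).

ℓ(w)=13; the 5 essential cells (i,j,r):

[(2, 3, 0), (2, 5, 1), (4, 2, 0), (4, 5, 2), (5, 1, 0)]


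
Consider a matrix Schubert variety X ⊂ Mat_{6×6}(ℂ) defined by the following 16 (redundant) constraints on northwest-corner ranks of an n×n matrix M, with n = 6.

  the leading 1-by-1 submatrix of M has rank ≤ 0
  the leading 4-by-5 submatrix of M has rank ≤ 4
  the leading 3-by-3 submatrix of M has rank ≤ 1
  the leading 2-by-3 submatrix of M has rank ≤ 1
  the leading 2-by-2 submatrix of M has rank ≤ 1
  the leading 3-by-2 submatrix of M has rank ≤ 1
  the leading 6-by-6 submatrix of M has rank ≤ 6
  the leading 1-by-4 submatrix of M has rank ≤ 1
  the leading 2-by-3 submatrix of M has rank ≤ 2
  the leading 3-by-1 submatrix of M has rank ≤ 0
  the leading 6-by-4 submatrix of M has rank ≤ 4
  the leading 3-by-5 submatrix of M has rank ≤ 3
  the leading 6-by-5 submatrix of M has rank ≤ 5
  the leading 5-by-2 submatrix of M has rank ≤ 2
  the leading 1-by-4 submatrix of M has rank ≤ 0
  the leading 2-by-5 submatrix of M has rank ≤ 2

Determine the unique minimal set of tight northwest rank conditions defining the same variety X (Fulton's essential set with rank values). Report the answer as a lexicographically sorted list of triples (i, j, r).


Recovering R(i,j) via the rank-extension bound from the 16 conditions:

  0 0 0 0 1 1
  0 1 1 1 2 2
  0 1 1 2 3 3
  1 2 2 3 4 4
  1 2 3 4 5 5
  1 2 3 4 5 6

the unique w with this rank table is (5, 2, 4, 1, 3, 6).

Fulton essential set (3 of the 7 Rothe cells):

[(1, 4, 0), (3, 1, 0), (3, 3, 1)]


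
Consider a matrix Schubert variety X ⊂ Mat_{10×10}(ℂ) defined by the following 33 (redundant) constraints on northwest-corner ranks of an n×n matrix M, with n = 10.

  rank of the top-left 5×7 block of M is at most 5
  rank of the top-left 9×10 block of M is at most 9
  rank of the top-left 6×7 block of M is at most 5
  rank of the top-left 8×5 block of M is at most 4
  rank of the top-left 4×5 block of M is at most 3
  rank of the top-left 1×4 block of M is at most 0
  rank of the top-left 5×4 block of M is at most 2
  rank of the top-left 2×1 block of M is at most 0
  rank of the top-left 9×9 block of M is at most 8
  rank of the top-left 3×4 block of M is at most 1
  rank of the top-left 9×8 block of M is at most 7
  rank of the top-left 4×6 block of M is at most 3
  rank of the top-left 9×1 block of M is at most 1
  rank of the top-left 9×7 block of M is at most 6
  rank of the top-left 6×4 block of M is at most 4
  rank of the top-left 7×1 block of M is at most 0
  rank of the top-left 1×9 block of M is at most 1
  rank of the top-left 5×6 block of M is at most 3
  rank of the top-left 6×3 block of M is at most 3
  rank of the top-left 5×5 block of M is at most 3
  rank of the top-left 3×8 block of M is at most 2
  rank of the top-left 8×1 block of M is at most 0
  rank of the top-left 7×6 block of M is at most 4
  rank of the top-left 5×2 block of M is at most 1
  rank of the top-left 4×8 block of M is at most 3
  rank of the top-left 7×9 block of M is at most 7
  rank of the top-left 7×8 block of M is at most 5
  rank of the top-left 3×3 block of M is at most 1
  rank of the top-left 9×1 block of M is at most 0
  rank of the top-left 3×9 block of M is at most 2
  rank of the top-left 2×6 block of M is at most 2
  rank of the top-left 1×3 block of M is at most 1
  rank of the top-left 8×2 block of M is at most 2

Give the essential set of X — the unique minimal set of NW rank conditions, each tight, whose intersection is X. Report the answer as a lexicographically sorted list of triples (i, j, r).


Reconstructing r_w from the 33 given conditions:

  row 1: 0 | 0 | 0 | 0 | 1 | 1 | 1 | 1 | 1 | 1
  row 2: 0 | 1 | 1 | 1 | 2 | 2 | 2 | 2 | 2 | 2
  row 3: 0 | 1 | 1 | 1 | 2 | 2 | 2 | 2 | 2 | 3
  row 4: 0 | 1 | 2 | 2 | 3 | 3 | 3 | 3 | 3 | 4
  row 5: 0 | 1 | 2 | 2 | 3 | 3 | 4 | 4 | 4 | 5
  row 6: 0 | 1 | 2 | 3 | 4 | 4 | 5 | 5 | 5 | 6
  row 7: 0 | 1 | 2 | 3 | 4 | 4 | 5 | 5 | 6 | 7
  row 8: 0 | 1 | 2 | 3 | 4 | 5 | 6 | 6 | 7 | 8
  row 9: 0 | 1 | 2 | 3 | 4 | 5 | 6 | 7 | 8 | 9
  row 10: 1 | 2 | 3 | 4 | 5 | 6 | 7 | 8 | 9 | 10

so w = (5, 2, 10, 3, 7, 4, 9, 6, 8, 1).

|D(w)|=22, |Ess(w)|=8:

[(1, 4, 0), (3, 4, 1), (3, 9, 2), (5, 4, 2), (5, 6, 3), (7, 6, 4), (7, 8, 5), (9, 1, 0)]
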